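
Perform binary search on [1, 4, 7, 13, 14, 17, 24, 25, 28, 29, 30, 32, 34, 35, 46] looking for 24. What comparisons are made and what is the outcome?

Binary search for 24 in [1, 4, 7, 13, 14, 17, 24, 25, 28, 29, 30, 32, 34, 35, 46]:

lo=0, hi=14, mid=7, arr[mid]=25 -> 25 > 24, search left half
lo=0, hi=6, mid=3, arr[mid]=13 -> 13 < 24, search right half
lo=4, hi=6, mid=5, arr[mid]=17 -> 17 < 24, search right half
lo=6, hi=6, mid=6, arr[mid]=24 -> Found target at index 6!

Binary search finds 24 at index 6 after 4 comparisons. The search repeatedly halves the search space by comparing with the middle element.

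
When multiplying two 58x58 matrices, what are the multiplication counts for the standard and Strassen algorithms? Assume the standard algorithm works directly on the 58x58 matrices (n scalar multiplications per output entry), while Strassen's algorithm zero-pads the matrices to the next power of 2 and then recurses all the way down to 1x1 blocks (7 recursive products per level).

Matrix multiplication for 58x58 matrices:

Strassen's algorithm requires power-of-2 dimensions. Pad 58x58 to 64x64 (next power of 2).

Standard algorithm: 58^3 = 195112 multiplications
Strassen's algorithm: 7^(log2(64)) = 7^6 = 117649 multiplications
Savings: 195112 - 117649 = 77463 multiplications

Standard: 195112 multiplications (58^3). Strassen: 117649 multiplications (7^6, after padding to 64x64). Strassen reduces 8 recursive multiplications to 7 at each level.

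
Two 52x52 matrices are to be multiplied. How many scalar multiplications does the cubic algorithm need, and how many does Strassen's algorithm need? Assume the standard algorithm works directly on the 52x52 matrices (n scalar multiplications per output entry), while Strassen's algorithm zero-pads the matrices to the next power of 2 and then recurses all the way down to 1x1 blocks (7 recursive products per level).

Matrix multiplication for 52x52 matrices:

Strassen's algorithm requires power-of-2 dimensions. Pad 52x52 to 64x64 (next power of 2).

Standard algorithm: 52^3 = 140608 multiplications
Strassen's algorithm: 7^(log2(64)) = 7^6 = 117649 multiplications
Savings: 140608 - 117649 = 22959 multiplications

Standard: 140608 multiplications (52^3). Strassen: 117649 multiplications (7^6, after padding to 64x64). Strassen reduces 8 recursive multiplications to 7 at each level.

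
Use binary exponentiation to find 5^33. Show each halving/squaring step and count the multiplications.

Computing 5^33 by squaring (build up from 5^1; each line after the first costs one multiplication):

5^1 = 5
5^2 = (5^1)^2 = 5^2 = 25
5^4 = (5^2)^2 = 25^2 = 625
5^8 = (5^4)^2 = 625^2 = 390625
5^16 = (5^8)^2 = 390625^2 = 152587890625
5^32 = (5^16)^2 = 152587890625^2 = 23283064365386962890625
5^33 = 5 * 5^32 = 5 * 23283064365386962890625 = 116415321826934814453125

Result: 116415321826934814453125
Multiplications needed: 6 (6 lines after 5^1)

5^33 = 116415321826934814453125. Using exponentiation by squaring, this requires 6 multiplications. The key idea: if the exponent is even, square the half-power; if odd, multiply by the base once.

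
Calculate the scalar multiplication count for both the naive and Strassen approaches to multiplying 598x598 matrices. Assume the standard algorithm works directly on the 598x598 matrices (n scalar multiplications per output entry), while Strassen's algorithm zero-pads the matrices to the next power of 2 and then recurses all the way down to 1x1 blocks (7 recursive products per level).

Matrix multiplication for 598x598 matrices:

Strassen's algorithm requires power-of-2 dimensions. Pad 598x598 to 1024x1024 (next power of 2).

Standard algorithm: 598^3 = 213847192 multiplications
Strassen's algorithm: 7^(log2(1024)) = 7^10 = 282475249 multiplications
Difference: 213847192 - 282475249 = -68628057 (Strassen uses MORE here due to padding overhead — for small or just-over-power-of-2 n, padding can outweigh the per-level savings)

Standard: 213847192 multiplications (598^3). Strassen: 282475249 multiplications (7^10, after padding to 1024x1024). Strassen reduces 8 recursive multiplications to 7 at each level.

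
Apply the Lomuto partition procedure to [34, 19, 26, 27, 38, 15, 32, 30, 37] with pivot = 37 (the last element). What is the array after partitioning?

Lomuto partition with pivot = 37:

Initial array: [34, 19, 26, 27, 38, 15, 32, 30, 37]

arr[0]=34 <= 37: swap with position 0, array becomes [34, 19, 26, 27, 38, 15, 32, 30, 37]
arr[1]=19 <= 37: swap with position 1, array becomes [34, 19, 26, 27, 38, 15, 32, 30, 37]
arr[2]=26 <= 37: swap with position 2, array becomes [34, 19, 26, 27, 38, 15, 32, 30, 37]
arr[3]=27 <= 37: swap with position 3, array becomes [34, 19, 26, 27, 38, 15, 32, 30, 37]
arr[4]=38 > 37: no swap
arr[5]=15 <= 37: swap with position 4, array becomes [34, 19, 26, 27, 15, 38, 32, 30, 37]
arr[6]=32 <= 37: swap with position 5, array becomes [34, 19, 26, 27, 15, 32, 38, 30, 37]
arr[7]=30 <= 37: swap with position 6, array becomes [34, 19, 26, 27, 15, 32, 30, 38, 37]

Place pivot at position 7: [34, 19, 26, 27, 15, 32, 30, 37, 38]
Pivot position: 7

After partitioning with pivot 37, the array becomes [34, 19, 26, 27, 15, 32, 30, 37, 38]. The pivot is placed at index 7. All elements to the left of the pivot are <= 37, and all elements to the right are > 37.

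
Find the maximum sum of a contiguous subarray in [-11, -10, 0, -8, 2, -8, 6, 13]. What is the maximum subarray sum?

Using Kadane's algorithm on [-11, -10, 0, -8, 2, -8, 6, 13]:

Scanning through the array:
Position 1 (value -10): max_ending_here = -10, max_so_far = -10
Position 2 (value 0): max_ending_here = 0, max_so_far = 0
Position 3 (value -8): max_ending_here = -8, max_so_far = 0
Position 4 (value 2): max_ending_here = 2, max_so_far = 2
Position 5 (value -8): max_ending_here = -6, max_so_far = 2
Position 6 (value 6): max_ending_here = 6, max_so_far = 6
Position 7 (value 13): max_ending_here = 19, max_so_far = 19

Maximum subarray: [6, 13]
Maximum sum: 19

The maximum subarray is [6, 13] with sum 19. This subarray runs from index 6 to index 7.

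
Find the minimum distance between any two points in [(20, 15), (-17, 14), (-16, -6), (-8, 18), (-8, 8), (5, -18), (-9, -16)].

Computing all pairwise distances among 7 points:

d((20, 15), (-17, 14)) = 37.0135
d((20, 15), (-16, -6)) = 41.6773
d((20, 15), (-8, 18)) = 28.1603
d((20, 15), (-8, 8)) = 28.8617
d((20, 15), (5, -18)) = 36.2491
d((20, 15), (-9, -16)) = 42.45
d((-17, 14), (-16, -6)) = 20.025
d((-17, 14), (-8, 18)) = 9.8489 <-- minimum
d((-17, 14), (-8, 8)) = 10.8167
d((-17, 14), (5, -18)) = 38.833
d((-17, 14), (-9, -16)) = 31.0483
d((-16, -6), (-8, 18)) = 25.2982
d((-16, -6), (-8, 8)) = 16.1245
d((-16, -6), (5, -18)) = 24.1868
d((-16, -6), (-9, -16)) = 12.2066
d((-8, 18), (-8, 8)) = 10.0
d((-8, 18), (5, -18)) = 38.2753
d((-8, 18), (-9, -16)) = 34.0147
d((-8, 8), (5, -18)) = 29.0689
d((-8, 8), (-9, -16)) = 24.0208
d((5, -18), (-9, -16)) = 14.1421

Closest pair: (-17, 14) and (-8, 18) with distance 9.8489

The closest pair is (-17, 14) and (-8, 18) with Euclidean distance 9.8489. For 7 points, brute-force pairwise comparison is shown above. For large n, the divide-and-conquer algorithm (sort by x, recurse on halves, check the dividing strip) achieves O(n log n).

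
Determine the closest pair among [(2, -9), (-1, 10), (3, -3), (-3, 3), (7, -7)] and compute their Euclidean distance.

Computing all pairwise distances among 5 points:

d((2, -9), (-1, 10)) = 19.2354
d((2, -9), (3, -3)) = 6.0828
d((2, -9), (-3, 3)) = 13.0
d((2, -9), (7, -7)) = 5.3852 <-- minimum
d((-1, 10), (3, -3)) = 13.6015
d((-1, 10), (-3, 3)) = 7.2801
d((-1, 10), (7, -7)) = 18.7883
d((3, -3), (-3, 3)) = 8.4853
d((3, -3), (7, -7)) = 5.6569
d((-3, 3), (7, -7)) = 14.1421

Closest pair: (2, -9) and (7, -7) with distance 5.3852

The closest pair is (2, -9) and (7, -7) with Euclidean distance 5.3852. For 5 points, brute-force pairwise comparison is shown above. For large n, the divide-and-conquer algorithm (sort by x, recurse on halves, check the dividing strip) achieves O(n log n).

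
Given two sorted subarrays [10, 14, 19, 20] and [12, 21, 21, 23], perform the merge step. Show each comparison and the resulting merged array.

Merging process:

Compare 10 vs 12: take 10 from left. Merged: [10]
Compare 14 vs 12: take 12 from right. Merged: [10, 12]
Compare 14 vs 21: take 14 from left. Merged: [10, 12, 14]
Compare 19 vs 21: take 19 from left. Merged: [10, 12, 14, 19]
Compare 20 vs 21: take 20 from left. Merged: [10, 12, 14, 19, 20]
Append remaining from right: [21, 21, 23]. Merged: [10, 12, 14, 19, 20, 21, 21, 23]

Final merged array: [10, 12, 14, 19, 20, 21, 21, 23]
Total comparisons: 5

The merged array is [10, 12, 14, 19, 20, 21, 21, 23], requiring 5 comparisons. The merge step runs in O(n) time where n is the total number of elements.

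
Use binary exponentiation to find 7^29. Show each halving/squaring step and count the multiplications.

Computing 7^29 by squaring (build up from 7^1; each line after the first costs one multiplication):

7^1 = 7
7^2 = (7^1)^2 = 7^2 = 49
7^3 = 7 * 7^2 = 7 * 49 = 343
7^6 = (7^3)^2 = 343^2 = 117649
7^7 = 7 * 7^6 = 7 * 117649 = 823543
7^14 = (7^7)^2 = 823543^2 = 678223072849
7^28 = (7^14)^2 = 678223072849^2 = 459986536544739960976801
7^29 = 7 * 7^28 = 7 * 459986536544739960976801 = 3219905755813179726837607

Result: 3219905755813179726837607
Multiplications needed: 7 (7 lines after 7^1)

7^29 = 3219905755813179726837607. Using exponentiation by squaring, this requires 7 multiplications. The key idea: if the exponent is even, square the half-power; if odd, multiply by the base once.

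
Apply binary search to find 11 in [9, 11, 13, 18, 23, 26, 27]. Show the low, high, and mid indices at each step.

Binary search for 11 in [9, 11, 13, 18, 23, 26, 27]:

lo=0, hi=6, mid=3, arr[mid]=18 -> 18 > 11, search left half
lo=0, hi=2, mid=1, arr[mid]=11 -> Found target at index 1!

Binary search finds 11 at index 1 after 2 comparisons. The search repeatedly halves the search space by comparing with the middle element.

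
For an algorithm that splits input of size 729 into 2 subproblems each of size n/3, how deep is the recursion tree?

For divide and conquer with division factor 3:

Problem sizes at each level:
Level 0: 729
Level 1: 243
Level 2: 81
Level 3: 27
Level 4: 9
Level 5: 3
Level 6: 1

The root is level 0 and the size-1 base case is level 6 (the tree spans levels 0 through 6, i.e. 7 levels counting the root), so the depth is the number of divisions: log_3(729) = 6

The recursion tree depth is log_3(729) = 6. At each level, the problem size is divided by 3, so it takes 6 divisions to reduce to a base case of size 1. The algorithm makes 2 recursive calls at each level.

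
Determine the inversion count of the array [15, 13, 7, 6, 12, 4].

Finding inversions in [15, 13, 7, 6, 12, 4]:

(0, 1): arr[0]=15 > arr[1]=13
(0, 2): arr[0]=15 > arr[2]=7
(0, 3): arr[0]=15 > arr[3]=6
(0, 4): arr[0]=15 > arr[4]=12
(0, 5): arr[0]=15 > arr[5]=4
(1, 2): arr[1]=13 > arr[2]=7
(1, 3): arr[1]=13 > arr[3]=6
(1, 4): arr[1]=13 > arr[4]=12
(1, 5): arr[1]=13 > arr[5]=4
(2, 3): arr[2]=7 > arr[3]=6
(2, 5): arr[2]=7 > arr[5]=4
(3, 5): arr[3]=6 > arr[5]=4
(4, 5): arr[4]=12 > arr[5]=4

Total inversions: 13

The array has 13 inversion(s): (0,1), (0,2), (0,3), (0,4), (0,5), (1,2), (1,3), (1,4), (1,5), (2,3), (2,5), (3,5), (4,5). Each pair (i,j) satisfies i < j and arr[i] > arr[j].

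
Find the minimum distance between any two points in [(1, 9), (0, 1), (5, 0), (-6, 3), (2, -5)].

Computing all pairwise distances among 5 points:

d((1, 9), (0, 1)) = 8.0623
d((1, 9), (5, 0)) = 9.8489
d((1, 9), (-6, 3)) = 9.2195
d((1, 9), (2, -5)) = 14.0357
d((0, 1), (5, 0)) = 5.099 <-- minimum
d((0, 1), (-6, 3)) = 6.3246
d((0, 1), (2, -5)) = 6.3246
d((5, 0), (-6, 3)) = 11.4018
d((5, 0), (2, -5)) = 5.831
d((-6, 3), (2, -5)) = 11.3137

Closest pair: (0, 1) and (5, 0) with distance 5.099

The closest pair is (0, 1) and (5, 0) with Euclidean distance 5.099. For 5 points, brute-force pairwise comparison is shown above. For large n, the divide-and-conquer algorithm (sort by x, recurse on halves, check the dividing strip) achieves O(n log n).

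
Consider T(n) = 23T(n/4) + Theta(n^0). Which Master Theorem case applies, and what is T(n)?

Master Theorem for T(n) = 23T(n/4) + O(n^0):

a = 23, b = 4, c = 0
log_b(a) = log_4(23) = 2.2618

Case 1: c = 0 < log_4(23) = 2.2618
T(n) = O(n^(log_4 23))

For T(n) = 23T(n/4) + O(n^0): log_4(23) = 2.2618. This is Case 1 of the Master Theorem (c < log_b(a), work dominated by leaves), giving O(n^(log_4 23)).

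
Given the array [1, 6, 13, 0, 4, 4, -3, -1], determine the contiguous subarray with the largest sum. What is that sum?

Using Kadane's algorithm on [1, 6, 13, 0, 4, 4, -3, -1]:

Scanning through the array:
Position 1 (value 6): max_ending_here = 7, max_so_far = 7
Position 2 (value 13): max_ending_here = 20, max_so_far = 20
Position 3 (value 0): max_ending_here = 20, max_so_far = 20
Position 4 (value 4): max_ending_here = 24, max_so_far = 24
Position 5 (value 4): max_ending_here = 28, max_so_far = 28
Position 6 (value -3): max_ending_here = 25, max_so_far = 28
Position 7 (value -1): max_ending_here = 24, max_so_far = 28

Maximum subarray: [1, 6, 13, 0, 4, 4]
Maximum sum: 28

The maximum subarray is [1, 6, 13, 0, 4, 4] with sum 28. This subarray runs from index 0 to index 5.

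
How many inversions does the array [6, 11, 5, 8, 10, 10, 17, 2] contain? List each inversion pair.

Finding inversions in [6, 11, 5, 8, 10, 10, 17, 2]:

(0, 2): arr[0]=6 > arr[2]=5
(0, 7): arr[0]=6 > arr[7]=2
(1, 2): arr[1]=11 > arr[2]=5
(1, 3): arr[1]=11 > arr[3]=8
(1, 4): arr[1]=11 > arr[4]=10
(1, 5): arr[1]=11 > arr[5]=10
(1, 7): arr[1]=11 > arr[7]=2
(2, 7): arr[2]=5 > arr[7]=2
(3, 7): arr[3]=8 > arr[7]=2
(4, 7): arr[4]=10 > arr[7]=2
(5, 7): arr[5]=10 > arr[7]=2
(6, 7): arr[6]=17 > arr[7]=2

Total inversions: 12

The array has 12 inversion(s): (0,2), (0,7), (1,2), (1,3), (1,4), (1,5), (1,7), (2,7), (3,7), (4,7), (5,7), (6,7). Each pair (i,j) satisfies i < j and arr[i] > arr[j].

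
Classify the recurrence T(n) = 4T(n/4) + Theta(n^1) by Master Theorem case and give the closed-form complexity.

Master Theorem for T(n) = 4T(n/4) + O(n^1):

a = 4, b = 4, c = 1
log_b(a) = log_4(4) = 1.0000

Case 2: c = 1 = log_4(4) = 1.0000
T(n) = O(n^1 log n) = O(n log n)

For T(n) = 4T(n/4) + O(n^1): log_4(4) = 1.0000. This is Case 2 of the Master Theorem (c = log_b(a), equal work at all levels), giving O(n log n).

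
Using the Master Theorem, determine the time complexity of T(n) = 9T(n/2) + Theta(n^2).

Master Theorem for T(n) = 9T(n/2) + O(n^2):

a = 9, b = 2, c = 2
log_b(a) = log_2(9) = 3.1699

Case 1: c = 2 < log_2(9) = 3.1699
T(n) = O(n^(log_2 9))

For T(n) = 9T(n/2) + O(n^2): log_2(9) = 3.1699. This is Case 1 of the Master Theorem (c < log_b(a), work dominated by leaves), giving O(n^(log_2 9)).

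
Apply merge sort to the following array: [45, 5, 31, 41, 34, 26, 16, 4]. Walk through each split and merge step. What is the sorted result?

Merge sort trace:

Split: [45, 5, 31, 41, 34, 26, 16, 4] -> [45, 5, 31, 41] and [34, 26, 16, 4]
  Split: [45, 5, 31, 41] -> [45, 5] and [31, 41]
    Split: [45, 5] -> [45] and [5]
    Merge: [45] + [5] -> [5, 45]
    Split: [31, 41] -> [31] and [41]
    Merge: [31] + [41] -> [31, 41]
  Merge: [5, 45] + [31, 41] -> [5, 31, 41, 45]
  Split: [34, 26, 16, 4] -> [34, 26] and [16, 4]
    Split: [34, 26] -> [34] and [26]
    Merge: [34] + [26] -> [26, 34]
    Split: [16, 4] -> [16] and [4]
    Merge: [16] + [4] -> [4, 16]
  Merge: [26, 34] + [4, 16] -> [4, 16, 26, 34]
Merge: [5, 31, 41, 45] + [4, 16, 26, 34] -> [4, 5, 16, 26, 31, 34, 41, 45]

Final sorted array: [4, 5, 16, 26, 31, 34, 41, 45]

The merge sort proceeds by recursively splitting the array and merging sorted halves.
After all merges, the sorted array is [4, 5, 16, 26, 31, 34, 41, 45].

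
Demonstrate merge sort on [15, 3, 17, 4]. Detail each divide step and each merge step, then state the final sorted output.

Merge sort trace:

Split: [15, 3, 17, 4] -> [15, 3] and [17, 4]
  Split: [15, 3] -> [15] and [3]
  Merge: [15] + [3] -> [3, 15]
  Split: [17, 4] -> [17] and [4]
  Merge: [17] + [4] -> [4, 17]
Merge: [3, 15] + [4, 17] -> [3, 4, 15, 17]

Final sorted array: [3, 4, 15, 17]

The merge sort proceeds by recursively splitting the array and merging sorted halves.
After all merges, the sorted array is [3, 4, 15, 17].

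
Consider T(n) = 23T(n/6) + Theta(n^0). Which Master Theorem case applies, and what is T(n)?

Master Theorem for T(n) = 23T(n/6) + O(n^0):

a = 23, b = 6, c = 0
log_b(a) = log_6(23) = 1.7500

Case 1: c = 0 < log_6(23) = 1.7500
T(n) = O(n^(log_6 23))

For T(n) = 23T(n/6) + O(n^0): log_6(23) = 1.7500. This is Case 1 of the Master Theorem (c < log_b(a), work dominated by leaves), giving O(n^(log_6 23)).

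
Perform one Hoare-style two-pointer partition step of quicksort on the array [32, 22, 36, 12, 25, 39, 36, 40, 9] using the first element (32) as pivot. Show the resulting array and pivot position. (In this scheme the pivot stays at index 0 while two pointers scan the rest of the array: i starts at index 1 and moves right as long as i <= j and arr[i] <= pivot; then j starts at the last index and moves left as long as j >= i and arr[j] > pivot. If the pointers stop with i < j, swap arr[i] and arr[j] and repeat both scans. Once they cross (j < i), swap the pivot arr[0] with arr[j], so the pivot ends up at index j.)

Hoare-style two-pointer partition with pivot = 32:

Initial array: [32, 22, 36, 12, 25, 39, 36, 40, 9]

Pointers start at i = 1, j = 8.
i stops at index 2 (arr[2]=36 > 32), j stops at index 8 (arr[8]=9 <= 32): swap arr[2] and arr[8], array becomes [32, 22, 9, 12, 25, 39, 36, 40, 36]
i ends at 5, j ends at 4: the pointers have crossed (j < i), so scanning stops.

Swap pivot arr[0] with arr[4] to place pivot at position 4: [25, 22, 9, 12, 32, 39, 36, 40, 36]
Pivot position: 4

After partitioning with pivot 32, the array becomes [25, 22, 9, 12, 32, 39, 36, 40, 36]. The pivot is placed at index 4. All elements to the left of the pivot are <= 32, and all elements to the right are > 32.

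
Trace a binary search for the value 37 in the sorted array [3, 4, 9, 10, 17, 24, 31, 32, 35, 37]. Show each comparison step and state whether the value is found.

Binary search for 37 in [3, 4, 9, 10, 17, 24, 31, 32, 35, 37]:

lo=0, hi=9, mid=4, arr[mid]=17 -> 17 < 37, search right half
lo=5, hi=9, mid=7, arr[mid]=32 -> 32 < 37, search right half
lo=8, hi=9, mid=8, arr[mid]=35 -> 35 < 37, search right half
lo=9, hi=9, mid=9, arr[mid]=37 -> Found target at index 9!

Binary search finds 37 at index 9 after 4 comparisons. The search repeatedly halves the search space by comparing with the middle element.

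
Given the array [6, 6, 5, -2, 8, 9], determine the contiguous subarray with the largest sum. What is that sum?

Using Kadane's algorithm on [6, 6, 5, -2, 8, 9]:

Scanning through the array:
Position 1 (value 6): max_ending_here = 12, max_so_far = 12
Position 2 (value 5): max_ending_here = 17, max_so_far = 17
Position 3 (value -2): max_ending_here = 15, max_so_far = 17
Position 4 (value 8): max_ending_here = 23, max_so_far = 23
Position 5 (value 9): max_ending_here = 32, max_so_far = 32

Maximum subarray: [6, 6, 5, -2, 8, 9]
Maximum sum: 32

The maximum subarray is [6, 6, 5, -2, 8, 9] with sum 32. This subarray runs from index 0 to index 5.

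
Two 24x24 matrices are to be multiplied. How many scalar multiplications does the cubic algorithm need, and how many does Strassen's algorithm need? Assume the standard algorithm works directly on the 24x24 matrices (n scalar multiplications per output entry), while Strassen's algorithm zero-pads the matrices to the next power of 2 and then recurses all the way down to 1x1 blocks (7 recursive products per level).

Matrix multiplication for 24x24 matrices:

Strassen's algorithm requires power-of-2 dimensions. Pad 24x24 to 32x32 (next power of 2).

Standard algorithm: 24^3 = 13824 multiplications
Strassen's algorithm: 7^(log2(32)) = 7^5 = 16807 multiplications
Difference: 13824 - 16807 = -2983 (Strassen uses MORE here due to padding overhead — for small or just-over-power-of-2 n, padding can outweigh the per-level savings)

Standard: 13824 multiplications (24^3). Strassen: 16807 multiplications (7^5, after padding to 32x32). Strassen reduces 8 recursive multiplications to 7 at each level.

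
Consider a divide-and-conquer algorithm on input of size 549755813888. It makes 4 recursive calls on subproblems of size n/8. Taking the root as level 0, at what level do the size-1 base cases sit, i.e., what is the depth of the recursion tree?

For divide and conquer with division factor 8:

Problem sizes at each level:
Level 0: 549755813888
Level 1: 68719476736
Level 2: 8589934592
Level 3: 1073741824
Level 4: 134217728
Level 5: 16777216
Level 6: 2097152
Level 7: 262144
Level 8: 32768
Level 9: 4096
Level 10: 512
Level 11: 64
Level 12: 8
Level 13: 1

The root is level 0 and the size-1 base case is level 13 (the tree spans levels 0 through 13, i.e. 14 levels counting the root), so the depth is the number of divisions: log_8(549755813888) = 13

The recursion tree depth is log_8(549755813888) = 13. At each level, the problem size is divided by 8, so it takes 13 divisions to reduce to a base case of size 1. The algorithm makes 4 recursive calls at each level.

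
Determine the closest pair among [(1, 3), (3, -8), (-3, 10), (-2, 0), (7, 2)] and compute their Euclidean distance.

Computing all pairwise distances among 5 points:

d((1, 3), (3, -8)) = 11.1803
d((1, 3), (-3, 10)) = 8.0623
d((1, 3), (-2, 0)) = 4.2426 <-- minimum
d((1, 3), (7, 2)) = 6.0828
d((3, -8), (-3, 10)) = 18.9737
d((3, -8), (-2, 0)) = 9.434
d((3, -8), (7, 2)) = 10.7703
d((-3, 10), (-2, 0)) = 10.0499
d((-3, 10), (7, 2)) = 12.8062
d((-2, 0), (7, 2)) = 9.2195

Closest pair: (1, 3) and (-2, 0) with distance 4.2426

The closest pair is (1, 3) and (-2, 0) with Euclidean distance 4.2426. For 5 points, brute-force pairwise comparison is shown above. For large n, the divide-and-conquer algorithm (sort by x, recurse on halves, check the dividing strip) achieves O(n log n).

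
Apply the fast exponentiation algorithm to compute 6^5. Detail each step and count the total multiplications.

Computing 6^5 by squaring (build up from 6^1; each line after the first costs one multiplication):

6^1 = 6
6^2 = (6^1)^2 = 6^2 = 36
6^4 = (6^2)^2 = 36^2 = 1296
6^5 = 6 * 6^4 = 6 * 1296 = 7776

Result: 7776
Multiplications needed: 3 (3 lines after 6^1)

6^5 = 7776. Using exponentiation by squaring, this requires 3 multiplications. The key idea: if the exponent is even, square the half-power; if odd, multiply by the base once.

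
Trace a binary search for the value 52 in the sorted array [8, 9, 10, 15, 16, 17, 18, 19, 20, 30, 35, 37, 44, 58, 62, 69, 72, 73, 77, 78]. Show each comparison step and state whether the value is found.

Binary search for 52 in [8, 9, 10, 15, 16, 17, 18, 19, 20, 30, 35, 37, 44, 58, 62, 69, 72, 73, 77, 78]:

lo=0, hi=19, mid=9, arr[mid]=30 -> 30 < 52, search right half
lo=10, hi=19, mid=14, arr[mid]=62 -> 62 > 52, search left half
lo=10, hi=13, mid=11, arr[mid]=37 -> 37 < 52, search right half
lo=12, hi=13, mid=12, arr[mid]=44 -> 44 < 52, search right half
lo=13, hi=13, mid=13, arr[mid]=58 -> 58 > 52, search left half
lo=13 > hi=12, target 52 not found

Binary search determines that 52 is not in the array after 5 comparisons. The search space was exhausted without finding the target.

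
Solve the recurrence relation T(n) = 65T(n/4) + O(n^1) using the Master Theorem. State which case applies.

Master Theorem for T(n) = 65T(n/4) + O(n^1):

a = 65, b = 4, c = 1
log_b(a) = log_4(65) = 3.0112

Case 1: c = 1 < log_4(65) = 3.0112
T(n) = O(n^(log_4 65))

For T(n) = 65T(n/4) + O(n^1): log_4(65) = 3.0112. This is Case 1 of the Master Theorem (c < log_b(a), work dominated by leaves), giving O(n^(log_4 65)).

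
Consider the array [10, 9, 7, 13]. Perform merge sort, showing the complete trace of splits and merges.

Merge sort trace:

Split: [10, 9, 7, 13] -> [10, 9] and [7, 13]
  Split: [10, 9] -> [10] and [9]
  Merge: [10] + [9] -> [9, 10]
  Split: [7, 13] -> [7] and [13]
  Merge: [7] + [13] -> [7, 13]
Merge: [9, 10] + [7, 13] -> [7, 9, 10, 13]

Final sorted array: [7, 9, 10, 13]

The merge sort proceeds by recursively splitting the array and merging sorted halves.
After all merges, the sorted array is [7, 9, 10, 13].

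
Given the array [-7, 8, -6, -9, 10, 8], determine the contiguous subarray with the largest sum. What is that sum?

Using Kadane's algorithm on [-7, 8, -6, -9, 10, 8]:

Scanning through the array:
Position 1 (value 8): max_ending_here = 8, max_so_far = 8
Position 2 (value -6): max_ending_here = 2, max_so_far = 8
Position 3 (value -9): max_ending_here = -7, max_so_far = 8
Position 4 (value 10): max_ending_here = 10, max_so_far = 10
Position 5 (value 8): max_ending_here = 18, max_so_far = 18

Maximum subarray: [10, 8]
Maximum sum: 18

The maximum subarray is [10, 8] with sum 18. This subarray runs from index 4 to index 5.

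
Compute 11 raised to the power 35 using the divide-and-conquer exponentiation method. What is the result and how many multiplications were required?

Computing 11^35 by squaring (build up from 11^1; each line after the first costs one multiplication):

11^1 = 11
11^2 = (11^1)^2 = 11^2 = 121
11^4 = (11^2)^2 = 121^2 = 14641
11^8 = (11^4)^2 = 14641^2 = 214358881
11^16 = (11^8)^2 = 214358881^2 = 45949729863572161
11^17 = 11 * 11^16 = 11 * 45949729863572161 = 505447028499293771
11^34 = (11^17)^2 = 505447028499293771^2 = 255476698618765889551019445759400441
11^35 = 11 * 11^34 = 11 * 255476698618765889551019445759400441 = 2810243684806424785061213903353404851

Result: 2810243684806424785061213903353404851
Multiplications needed: 7 (7 lines after 11^1)

11^35 = 2810243684806424785061213903353404851. Using exponentiation by squaring, this requires 7 multiplications. The key idea: if the exponent is even, square the half-power; if odd, multiply by the base once.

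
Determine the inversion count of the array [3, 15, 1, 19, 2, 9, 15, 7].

Finding inversions in [3, 15, 1, 19, 2, 9, 15, 7]:

(0, 2): arr[0]=3 > arr[2]=1
(0, 4): arr[0]=3 > arr[4]=2
(1, 2): arr[1]=15 > arr[2]=1
(1, 4): arr[1]=15 > arr[4]=2
(1, 5): arr[1]=15 > arr[5]=9
(1, 7): arr[1]=15 > arr[7]=7
(3, 4): arr[3]=19 > arr[4]=2
(3, 5): arr[3]=19 > arr[5]=9
(3, 6): arr[3]=19 > arr[6]=15
(3, 7): arr[3]=19 > arr[7]=7
(5, 7): arr[5]=9 > arr[7]=7
(6, 7): arr[6]=15 > arr[7]=7

Total inversions: 12

The array has 12 inversion(s): (0,2), (0,4), (1,2), (1,4), (1,5), (1,7), (3,4), (3,5), (3,6), (3,7), (5,7), (6,7). Each pair (i,j) satisfies i < j and arr[i] > arr[j].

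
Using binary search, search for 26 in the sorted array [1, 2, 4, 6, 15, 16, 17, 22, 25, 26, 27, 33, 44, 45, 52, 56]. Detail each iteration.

Binary search for 26 in [1, 2, 4, 6, 15, 16, 17, 22, 25, 26, 27, 33, 44, 45, 52, 56]:

lo=0, hi=15, mid=7, arr[mid]=22 -> 22 < 26, search right half
lo=8, hi=15, mid=11, arr[mid]=33 -> 33 > 26, search left half
lo=8, hi=10, mid=9, arr[mid]=26 -> Found target at index 9!

Binary search finds 26 at index 9 after 3 comparisons. The search repeatedly halves the search space by comparing with the middle element.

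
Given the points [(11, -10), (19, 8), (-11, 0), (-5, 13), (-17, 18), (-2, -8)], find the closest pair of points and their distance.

Computing all pairwise distances among 6 points:

d((11, -10), (19, 8)) = 19.6977
d((11, -10), (-11, 0)) = 24.1661
d((11, -10), (-5, 13)) = 28.0179
d((11, -10), (-17, 18)) = 39.598
d((11, -10), (-2, -8)) = 13.1529
d((19, 8), (-11, 0)) = 31.0483
d((19, 8), (-5, 13)) = 24.5153
d((19, 8), (-17, 18)) = 37.3631
d((19, 8), (-2, -8)) = 26.4008
d((-11, 0), (-5, 13)) = 14.3178
d((-11, 0), (-17, 18)) = 18.9737
d((-11, 0), (-2, -8)) = 12.0416 <-- minimum
d((-5, 13), (-17, 18)) = 13.0
d((-5, 13), (-2, -8)) = 21.2132
d((-17, 18), (-2, -8)) = 30.0167

Closest pair: (-11, 0) and (-2, -8) with distance 12.0416

The closest pair is (-11, 0) and (-2, -8) with Euclidean distance 12.0416. For 6 points, brute-force pairwise comparison is shown above. For large n, the divide-and-conquer algorithm (sort by x, recurse on halves, check the dividing strip) achieves O(n log n).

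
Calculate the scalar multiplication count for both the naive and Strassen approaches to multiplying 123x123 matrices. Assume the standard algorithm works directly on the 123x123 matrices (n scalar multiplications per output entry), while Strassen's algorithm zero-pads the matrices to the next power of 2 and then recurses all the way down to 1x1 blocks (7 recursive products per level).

Matrix multiplication for 123x123 matrices:

Strassen's algorithm requires power-of-2 dimensions. Pad 123x123 to 128x128 (next power of 2).

Standard algorithm: 123^3 = 1860867 multiplications
Strassen's algorithm: 7^(log2(128)) = 7^7 = 823543 multiplications
Savings: 1860867 - 823543 = 1037324 multiplications

Standard: 1860867 multiplications (123^3). Strassen: 823543 multiplications (7^7, after padding to 128x128). Strassen reduces 8 recursive multiplications to 7 at each level.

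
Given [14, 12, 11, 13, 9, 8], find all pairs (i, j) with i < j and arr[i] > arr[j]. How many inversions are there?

Finding inversions in [14, 12, 11, 13, 9, 8]:

(0, 1): arr[0]=14 > arr[1]=12
(0, 2): arr[0]=14 > arr[2]=11
(0, 3): arr[0]=14 > arr[3]=13
(0, 4): arr[0]=14 > arr[4]=9
(0, 5): arr[0]=14 > arr[5]=8
(1, 2): arr[1]=12 > arr[2]=11
(1, 4): arr[1]=12 > arr[4]=9
(1, 5): arr[1]=12 > arr[5]=8
(2, 4): arr[2]=11 > arr[4]=9
(2, 5): arr[2]=11 > arr[5]=8
(3, 4): arr[3]=13 > arr[4]=9
(3, 5): arr[3]=13 > arr[5]=8
(4, 5): arr[4]=9 > arr[5]=8

Total inversions: 13

The array has 13 inversion(s): (0,1), (0,2), (0,3), (0,4), (0,5), (1,2), (1,4), (1,5), (2,4), (2,5), (3,4), (3,5), (4,5). Each pair (i,j) satisfies i < j and arr[i] > arr[j].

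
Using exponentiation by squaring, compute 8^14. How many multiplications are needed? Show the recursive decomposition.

Computing 8^14 by squaring (build up from 8^1; each line after the first costs one multiplication):

8^1 = 8
8^2 = (8^1)^2 = 8^2 = 64
8^3 = 8 * 8^2 = 8 * 64 = 512
8^6 = (8^3)^2 = 512^2 = 262144
8^7 = 8 * 8^6 = 8 * 262144 = 2097152
8^14 = (8^7)^2 = 2097152^2 = 4398046511104

Result: 4398046511104
Multiplications needed: 5 (5 lines after 8^1)

8^14 = 4398046511104. Using exponentiation by squaring, this requires 5 multiplications. The key idea: if the exponent is even, square the half-power; if odd, multiply by the base once.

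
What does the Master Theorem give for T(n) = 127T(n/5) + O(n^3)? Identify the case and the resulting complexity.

Master Theorem for T(n) = 127T(n/5) + O(n^3):

a = 127, b = 5, c = 3
log_b(a) = log_5(127) = 3.0099

Case 1: c = 3 < log_5(127) = 3.0099
T(n) = O(n^(log_5 127))

For T(n) = 127T(n/5) + O(n^3): log_5(127) = 3.0099. This is Case 1 of the Master Theorem (c < log_b(a), work dominated by leaves), giving O(n^(log_5 127)).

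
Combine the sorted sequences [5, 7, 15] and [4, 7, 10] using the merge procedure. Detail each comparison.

Merging process:

Compare 5 vs 4: take 4 from right. Merged: [4]
Compare 5 vs 7: take 5 from left. Merged: [4, 5]
Compare 7 vs 7: take 7 from left. Merged: [4, 5, 7]
Compare 15 vs 7: take 7 from right. Merged: [4, 5, 7, 7]
Compare 15 vs 10: take 10 from right. Merged: [4, 5, 7, 7, 10]
Append remaining from left: [15]. Merged: [4, 5, 7, 7, 10, 15]

Final merged array: [4, 5, 7, 7, 10, 15]
Total comparisons: 5

The merged array is [4, 5, 7, 7, 10, 15], requiring 5 comparisons. The merge step runs in O(n) time where n is the total number of elements.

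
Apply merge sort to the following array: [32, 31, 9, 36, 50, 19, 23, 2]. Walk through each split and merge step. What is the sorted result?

Merge sort trace:

Split: [32, 31, 9, 36, 50, 19, 23, 2] -> [32, 31, 9, 36] and [50, 19, 23, 2]
  Split: [32, 31, 9, 36] -> [32, 31] and [9, 36]
    Split: [32, 31] -> [32] and [31]
    Merge: [32] + [31] -> [31, 32]
    Split: [9, 36] -> [9] and [36]
    Merge: [9] + [36] -> [9, 36]
  Merge: [31, 32] + [9, 36] -> [9, 31, 32, 36]
  Split: [50, 19, 23, 2] -> [50, 19] and [23, 2]
    Split: [50, 19] -> [50] and [19]
    Merge: [50] + [19] -> [19, 50]
    Split: [23, 2] -> [23] and [2]
    Merge: [23] + [2] -> [2, 23]
  Merge: [19, 50] + [2, 23] -> [2, 19, 23, 50]
Merge: [9, 31, 32, 36] + [2, 19, 23, 50] -> [2, 9, 19, 23, 31, 32, 36, 50]

Final sorted array: [2, 9, 19, 23, 31, 32, 36, 50]

The merge sort proceeds by recursively splitting the array and merging sorted halves.
After all merges, the sorted array is [2, 9, 19, 23, 31, 32, 36, 50].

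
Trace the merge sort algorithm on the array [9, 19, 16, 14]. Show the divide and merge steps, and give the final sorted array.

Merge sort trace:

Split: [9, 19, 16, 14] -> [9, 19] and [16, 14]
  Split: [9, 19] -> [9] and [19]
  Merge: [9] + [19] -> [9, 19]
  Split: [16, 14] -> [16] and [14]
  Merge: [16] + [14] -> [14, 16]
Merge: [9, 19] + [14, 16] -> [9, 14, 16, 19]

Final sorted array: [9, 14, 16, 19]

The merge sort proceeds by recursively splitting the array and merging sorted halves.
After all merges, the sorted array is [9, 14, 16, 19].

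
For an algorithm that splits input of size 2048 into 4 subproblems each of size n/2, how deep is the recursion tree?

For divide and conquer with division factor 2:

Problem sizes at each level:
Level 0: 2048
Level 1: 1024
Level 2: 512
Level 3: 256
Level 4: 128
Level 5: 64
Level 6: 32
Level 7: 16
Level 8: 8
Level 9: 4
Level 10: 2
Level 11: 1

The root is level 0 and the size-1 base case is level 11 (the tree spans levels 0 through 11, i.e. 12 levels counting the root), so the depth is the number of divisions: log_2(2048) = 11

The recursion tree depth is log_2(2048) = 11. At each level, the problem size is divided by 2, so it takes 11 divisions to reduce to a base case of size 1. The algorithm makes 4 recursive calls at each level.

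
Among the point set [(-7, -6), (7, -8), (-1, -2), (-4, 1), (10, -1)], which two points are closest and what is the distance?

Computing all pairwise distances among 5 points:

d((-7, -6), (7, -8)) = 14.1421
d((-7, -6), (-1, -2)) = 7.2111
d((-7, -6), (-4, 1)) = 7.6158
d((-7, -6), (10, -1)) = 17.72
d((7, -8), (-1, -2)) = 10.0
d((7, -8), (-4, 1)) = 14.2127
d((7, -8), (10, -1)) = 7.6158
d((-1, -2), (-4, 1)) = 4.2426 <-- minimum
d((-1, -2), (10, -1)) = 11.0454
d((-4, 1), (10, -1)) = 14.1421

Closest pair: (-1, -2) and (-4, 1) with distance 4.2426

The closest pair is (-1, -2) and (-4, 1) with Euclidean distance 4.2426. For 5 points, brute-force pairwise comparison is shown above. For large n, the divide-and-conquer algorithm (sort by x, recurse on halves, check the dividing strip) achieves O(n log n).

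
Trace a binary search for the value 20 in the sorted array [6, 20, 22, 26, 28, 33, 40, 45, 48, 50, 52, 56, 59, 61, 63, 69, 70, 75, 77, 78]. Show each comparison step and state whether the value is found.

Binary search for 20 in [6, 20, 22, 26, 28, 33, 40, 45, 48, 50, 52, 56, 59, 61, 63, 69, 70, 75, 77, 78]:

lo=0, hi=19, mid=9, arr[mid]=50 -> 50 > 20, search left half
lo=0, hi=8, mid=4, arr[mid]=28 -> 28 > 20, search left half
lo=0, hi=3, mid=1, arr[mid]=20 -> Found target at index 1!

Binary search finds 20 at index 1 after 3 comparisons. The search repeatedly halves the search space by comparing with the middle element.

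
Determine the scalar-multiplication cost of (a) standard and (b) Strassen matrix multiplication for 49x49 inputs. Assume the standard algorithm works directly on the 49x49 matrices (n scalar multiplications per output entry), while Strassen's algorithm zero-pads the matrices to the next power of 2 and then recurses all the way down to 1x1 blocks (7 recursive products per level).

Matrix multiplication for 49x49 matrices:

Strassen's algorithm requires power-of-2 dimensions. Pad 49x49 to 64x64 (next power of 2).

Standard algorithm: 49^3 = 117649 multiplications
Strassen's algorithm: 7^(log2(64)) = 7^6 = 117649 multiplications
Savings: 117649 - 117649 = 0 multiplications

Standard: 117649 multiplications (49^3). Strassen: 117649 multiplications (7^6, after padding to 64x64). Strassen reduces 8 recursive multiplications to 7 at each level.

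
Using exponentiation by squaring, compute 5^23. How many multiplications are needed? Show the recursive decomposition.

Computing 5^23 by squaring (build up from 5^1; each line after the first costs one multiplication):

5^1 = 5
5^2 = (5^1)^2 = 5^2 = 25
5^4 = (5^2)^2 = 25^2 = 625
5^5 = 5 * 5^4 = 5 * 625 = 3125
5^10 = (5^5)^2 = 3125^2 = 9765625
5^11 = 5 * 5^10 = 5 * 9765625 = 48828125
5^22 = (5^11)^2 = 48828125^2 = 2384185791015625
5^23 = 5 * 5^22 = 5 * 2384185791015625 = 11920928955078125

Result: 11920928955078125
Multiplications needed: 7 (7 lines after 5^1)

5^23 = 11920928955078125. Using exponentiation by squaring, this requires 7 multiplications. The key idea: if the exponent is even, square the half-power; if odd, multiply by the base once.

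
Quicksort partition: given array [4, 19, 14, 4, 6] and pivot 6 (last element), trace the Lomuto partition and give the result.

Lomuto partition with pivot = 6:

Initial array: [4, 19, 14, 4, 6]

arr[0]=4 <= 6: swap with position 0, array becomes [4, 19, 14, 4, 6]
arr[1]=19 > 6: no swap
arr[2]=14 > 6: no swap
arr[3]=4 <= 6: swap with position 1, array becomes [4, 4, 14, 19, 6]

Place pivot at position 2: [4, 4, 6, 19, 14]
Pivot position: 2

After partitioning with pivot 6, the array becomes [4, 4, 6, 19, 14]. The pivot is placed at index 2. All elements to the left of the pivot are <= 6, and all elements to the right are > 6.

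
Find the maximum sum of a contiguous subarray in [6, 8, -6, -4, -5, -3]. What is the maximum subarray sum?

Using Kadane's algorithm on [6, 8, -6, -4, -5, -3]:

Scanning through the array:
Position 1 (value 8): max_ending_here = 14, max_so_far = 14
Position 2 (value -6): max_ending_here = 8, max_so_far = 14
Position 3 (value -4): max_ending_here = 4, max_so_far = 14
Position 4 (value -5): max_ending_here = -1, max_so_far = 14
Position 5 (value -3): max_ending_here = -3, max_so_far = 14

Maximum subarray: [6, 8]
Maximum sum: 14

The maximum subarray is [6, 8] with sum 14. This subarray runs from index 0 to index 1.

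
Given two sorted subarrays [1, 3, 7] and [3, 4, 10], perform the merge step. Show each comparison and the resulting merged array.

Merging process:

Compare 1 vs 3: take 1 from left. Merged: [1]
Compare 3 vs 3: take 3 from left. Merged: [1, 3]
Compare 7 vs 3: take 3 from right. Merged: [1, 3, 3]
Compare 7 vs 4: take 4 from right. Merged: [1, 3, 3, 4]
Compare 7 vs 10: take 7 from left. Merged: [1, 3, 3, 4, 7]
Append remaining from right: [10]. Merged: [1, 3, 3, 4, 7, 10]

Final merged array: [1, 3, 3, 4, 7, 10]
Total comparisons: 5

The merged array is [1, 3, 3, 4, 7, 10], requiring 5 comparisons. The merge step runs in O(n) time where n is the total number of elements.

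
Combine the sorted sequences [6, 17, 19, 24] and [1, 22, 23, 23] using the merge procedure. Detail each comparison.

Merging process:

Compare 6 vs 1: take 1 from right. Merged: [1]
Compare 6 vs 22: take 6 from left. Merged: [1, 6]
Compare 17 vs 22: take 17 from left. Merged: [1, 6, 17]
Compare 19 vs 22: take 19 from left. Merged: [1, 6, 17, 19]
Compare 24 vs 22: take 22 from right. Merged: [1, 6, 17, 19, 22]
Compare 24 vs 23: take 23 from right. Merged: [1, 6, 17, 19, 22, 23]
Compare 24 vs 23: take 23 from right. Merged: [1, 6, 17, 19, 22, 23, 23]
Append remaining from left: [24]. Merged: [1, 6, 17, 19, 22, 23, 23, 24]

Final merged array: [1, 6, 17, 19, 22, 23, 23, 24]
Total comparisons: 7

The merged array is [1, 6, 17, 19, 22, 23, 23, 24], requiring 7 comparisons. The merge step runs in O(n) time where n is the total number of elements.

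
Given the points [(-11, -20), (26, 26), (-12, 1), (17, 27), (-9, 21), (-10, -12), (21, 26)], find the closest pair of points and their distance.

Computing all pairwise distances among 7 points:

d((-11, -20), (26, 26)) = 59.0339
d((-11, -20), (-12, 1)) = 21.0238
d((-11, -20), (17, 27)) = 54.7083
d((-11, -20), (-9, 21)) = 41.0488
d((-11, -20), (-10, -12)) = 8.0623
d((-11, -20), (21, 26)) = 56.0357
d((26, 26), (-12, 1)) = 45.4863
d((26, 26), (17, 27)) = 9.0554
d((26, 26), (-9, 21)) = 35.3553
d((26, 26), (-10, -12)) = 52.345
d((26, 26), (21, 26)) = 5.0
d((-12, 1), (17, 27)) = 38.9487
d((-12, 1), (-9, 21)) = 20.2237
d((-12, 1), (-10, -12)) = 13.1529
d((-12, 1), (21, 26)) = 41.4005
d((17, 27), (-9, 21)) = 26.6833
d((17, 27), (-10, -12)) = 47.4342
d((17, 27), (21, 26)) = 4.1231 <-- minimum
d((-9, 21), (-10, -12)) = 33.0151
d((-9, 21), (21, 26)) = 30.4138
d((-10, -12), (21, 26)) = 49.0408

Closest pair: (17, 27) and (21, 26) with distance 4.1231

The closest pair is (17, 27) and (21, 26) with Euclidean distance 4.1231. For 7 points, brute-force pairwise comparison is shown above. For large n, the divide-and-conquer algorithm (sort by x, recurse on halves, check the dividing strip) achieves O(n log n).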